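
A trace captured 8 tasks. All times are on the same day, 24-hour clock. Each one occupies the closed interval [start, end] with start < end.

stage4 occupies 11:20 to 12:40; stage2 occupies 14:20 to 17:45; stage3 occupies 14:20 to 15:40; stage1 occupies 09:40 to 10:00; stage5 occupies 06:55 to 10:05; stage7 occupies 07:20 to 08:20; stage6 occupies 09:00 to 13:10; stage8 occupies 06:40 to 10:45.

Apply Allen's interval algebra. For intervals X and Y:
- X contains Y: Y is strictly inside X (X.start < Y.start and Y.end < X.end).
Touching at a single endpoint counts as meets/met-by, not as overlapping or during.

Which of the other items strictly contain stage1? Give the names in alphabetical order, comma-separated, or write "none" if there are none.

stage5, stage6, stage8

Target stage1 = [09:40, 10:00].
stage2 [14:20, 17:45] → after → no.
stage3 [14:20, 15:40] → after → no.
stage4 [11:20, 12:40] → after → no.
stage5 [06:55, 10:05] → contains → yes.
stage6 [09:00, 13:10] → contains → yes.
stage7 [07:20, 08:20] → before → no.
stage8 [06:40, 10:45] → contains → yes.
Result: stage5, stage6, stage8.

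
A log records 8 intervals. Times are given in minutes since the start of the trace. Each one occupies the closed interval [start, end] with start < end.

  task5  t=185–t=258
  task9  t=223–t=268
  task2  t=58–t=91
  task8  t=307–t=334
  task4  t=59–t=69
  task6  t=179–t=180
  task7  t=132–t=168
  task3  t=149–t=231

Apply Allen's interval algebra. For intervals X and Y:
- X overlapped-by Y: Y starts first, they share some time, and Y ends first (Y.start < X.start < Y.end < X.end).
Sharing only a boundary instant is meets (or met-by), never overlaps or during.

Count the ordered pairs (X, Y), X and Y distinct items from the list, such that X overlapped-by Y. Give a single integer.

4

Checking all 56 ordered pairs for relation 'overlapped-by'; matching pairs in alphabetical order:
(task3, task7): task3 overlapped-by task7 ✓
(task5, task3): task5 overlapped-by task3 ✓
(task9, task3): task9 overlapped-by task3 ✓
(task9, task5): task9 overlapped-by task5 ✓
Count: 4.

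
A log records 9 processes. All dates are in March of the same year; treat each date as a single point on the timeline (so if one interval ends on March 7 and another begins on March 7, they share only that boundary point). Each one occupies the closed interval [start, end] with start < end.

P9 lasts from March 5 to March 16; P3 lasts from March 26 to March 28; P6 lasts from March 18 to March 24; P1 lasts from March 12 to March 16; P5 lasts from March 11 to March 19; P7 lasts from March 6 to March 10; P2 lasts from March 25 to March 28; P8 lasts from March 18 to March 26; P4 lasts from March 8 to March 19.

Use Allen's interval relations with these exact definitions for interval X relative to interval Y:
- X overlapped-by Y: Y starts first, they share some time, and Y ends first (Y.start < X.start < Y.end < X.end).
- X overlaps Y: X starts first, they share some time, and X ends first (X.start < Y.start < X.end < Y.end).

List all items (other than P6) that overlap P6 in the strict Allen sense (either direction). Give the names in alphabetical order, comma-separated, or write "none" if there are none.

P4, P5

Target P6 = [March 18, March 24].
P1 [March 12, March 16] → before → no.
P2 [March 25, March 28] → after → no.
P3 [March 26, March 28] → after → no.
P4 [March 8, March 19] → overlaps → yes.
P5 [March 11, March 19] → overlaps → yes.
P7 [March 6, March 10] → before → no.
P8 [March 18, March 26] → started-by → no.
P9 [March 5, March 16] → before → no.
Result: P4, P5.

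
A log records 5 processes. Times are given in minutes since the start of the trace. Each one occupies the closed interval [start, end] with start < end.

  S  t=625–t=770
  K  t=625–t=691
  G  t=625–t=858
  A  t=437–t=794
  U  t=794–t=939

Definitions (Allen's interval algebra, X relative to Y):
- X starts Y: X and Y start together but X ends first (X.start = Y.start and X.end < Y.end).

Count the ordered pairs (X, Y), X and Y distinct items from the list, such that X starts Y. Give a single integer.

Checking all 20 ordered pairs for relation 'starts'; matching pairs in alphabetical order:
(K, G): K starts G ✓
(K, S): K starts S ✓
(S, G): S starts G ✓
Count: 3.

3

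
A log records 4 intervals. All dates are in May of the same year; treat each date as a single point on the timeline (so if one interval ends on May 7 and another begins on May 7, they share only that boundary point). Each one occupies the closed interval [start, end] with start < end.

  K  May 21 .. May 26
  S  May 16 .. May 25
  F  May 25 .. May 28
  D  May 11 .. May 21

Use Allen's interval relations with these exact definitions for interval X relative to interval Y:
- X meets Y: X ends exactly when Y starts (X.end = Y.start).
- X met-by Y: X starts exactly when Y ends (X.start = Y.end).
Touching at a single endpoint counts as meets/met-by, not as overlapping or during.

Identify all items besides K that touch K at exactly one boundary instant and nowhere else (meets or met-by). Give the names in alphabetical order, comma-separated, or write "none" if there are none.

Target K = [May 21, May 26].
D [May 11, May 21] → meets → yes.
F [May 25, May 28] → overlapped-by → no.
S [May 16, May 25] → overlaps → no.
Result: D.

D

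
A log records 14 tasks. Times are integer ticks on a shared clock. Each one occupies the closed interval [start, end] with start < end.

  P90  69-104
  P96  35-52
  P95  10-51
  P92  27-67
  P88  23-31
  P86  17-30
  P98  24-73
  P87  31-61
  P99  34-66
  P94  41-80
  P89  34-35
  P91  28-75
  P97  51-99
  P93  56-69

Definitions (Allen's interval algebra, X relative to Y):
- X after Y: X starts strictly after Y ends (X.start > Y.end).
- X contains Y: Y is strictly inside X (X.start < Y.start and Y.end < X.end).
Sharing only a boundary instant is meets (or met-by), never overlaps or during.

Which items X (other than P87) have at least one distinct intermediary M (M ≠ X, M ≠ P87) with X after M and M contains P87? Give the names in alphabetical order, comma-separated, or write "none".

P90

Target P87 = [31, 61].
Intermediaries M with M contains P87: P91, P92, P98.
Via P91 — items with X after P91: none.
Via P92 — items with X after P92: P90.
Via P98 — items with X after P98: none.
Union: P90.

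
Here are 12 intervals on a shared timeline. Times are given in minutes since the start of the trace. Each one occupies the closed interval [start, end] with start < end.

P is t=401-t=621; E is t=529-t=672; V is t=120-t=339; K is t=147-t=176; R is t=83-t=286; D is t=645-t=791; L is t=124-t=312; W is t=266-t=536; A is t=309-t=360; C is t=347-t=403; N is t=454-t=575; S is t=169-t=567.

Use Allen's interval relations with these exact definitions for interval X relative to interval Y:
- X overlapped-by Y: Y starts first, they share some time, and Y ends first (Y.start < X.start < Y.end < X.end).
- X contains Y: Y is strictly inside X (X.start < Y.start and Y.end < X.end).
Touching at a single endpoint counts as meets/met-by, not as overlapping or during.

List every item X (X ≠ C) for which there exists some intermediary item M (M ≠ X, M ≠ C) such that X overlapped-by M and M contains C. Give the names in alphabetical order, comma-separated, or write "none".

E, N, P

Target C = [t=347, t=403].
Intermediaries M with M contains C: S, W.
Via S — items with X overlapped-by S: E, N, P.
Via W — items with X overlapped-by W: E, N, P.
Union: E, N, P.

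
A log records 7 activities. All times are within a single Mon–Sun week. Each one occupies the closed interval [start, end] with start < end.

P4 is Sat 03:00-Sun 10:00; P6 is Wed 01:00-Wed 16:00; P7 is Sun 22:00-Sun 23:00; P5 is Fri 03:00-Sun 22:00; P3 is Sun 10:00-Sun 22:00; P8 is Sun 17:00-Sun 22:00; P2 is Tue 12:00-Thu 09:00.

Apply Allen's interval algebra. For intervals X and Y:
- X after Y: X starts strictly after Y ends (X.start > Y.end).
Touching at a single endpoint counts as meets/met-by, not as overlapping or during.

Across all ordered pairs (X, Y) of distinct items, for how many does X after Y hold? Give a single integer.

Checking all 42 ordered pairs for relation 'after'; matching pairs in alphabetical order:
(P3, P2): P3 after P2 ✓
(P3, P6): P3 after P6 ✓
(P4, P2): P4 after P2 ✓
(P4, P6): P4 after P6 ✓
(P5, P2): P5 after P2 ✓
(P5, P6): P5 after P6 ✓
(P7, P2): P7 after P2 ✓
(P7, P4): P7 after P4 ✓
(P7, P6): P7 after P6 ✓
(P8, P2): P8 after P2 ✓
(P8, P4): P8 after P4 ✓
(P8, P6): P8 after P6 ✓
Count: 12.

12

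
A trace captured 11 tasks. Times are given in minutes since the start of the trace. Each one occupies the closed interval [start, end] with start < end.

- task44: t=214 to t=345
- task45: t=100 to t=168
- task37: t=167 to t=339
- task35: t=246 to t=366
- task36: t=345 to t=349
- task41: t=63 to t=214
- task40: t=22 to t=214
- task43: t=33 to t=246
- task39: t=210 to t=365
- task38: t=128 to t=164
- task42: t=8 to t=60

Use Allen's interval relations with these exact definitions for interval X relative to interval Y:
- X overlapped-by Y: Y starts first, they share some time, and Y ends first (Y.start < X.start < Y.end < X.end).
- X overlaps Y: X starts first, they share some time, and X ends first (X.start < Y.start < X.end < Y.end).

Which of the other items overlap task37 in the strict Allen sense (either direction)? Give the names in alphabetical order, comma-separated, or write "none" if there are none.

task35, task39, task40, task41, task43, task44, task45

Target task37 = [t=167, t=339].
task35 [t=246, t=366] → overlapped-by → yes.
task36 [t=345, t=349] → after → no.
task38 [t=128, t=164] → before → no.
task39 [t=210, t=365] → overlapped-by → yes.
task40 [t=22, t=214] → overlaps → yes.
task41 [t=63, t=214] → overlaps → yes.
task42 [t=8, t=60] → before → no.
task43 [t=33, t=246] → overlaps → yes.
task44 [t=214, t=345] → overlapped-by → yes.
task45 [t=100, t=168] → overlaps → yes.
Result: task35, task39, task40, task41, task43, task44, task45.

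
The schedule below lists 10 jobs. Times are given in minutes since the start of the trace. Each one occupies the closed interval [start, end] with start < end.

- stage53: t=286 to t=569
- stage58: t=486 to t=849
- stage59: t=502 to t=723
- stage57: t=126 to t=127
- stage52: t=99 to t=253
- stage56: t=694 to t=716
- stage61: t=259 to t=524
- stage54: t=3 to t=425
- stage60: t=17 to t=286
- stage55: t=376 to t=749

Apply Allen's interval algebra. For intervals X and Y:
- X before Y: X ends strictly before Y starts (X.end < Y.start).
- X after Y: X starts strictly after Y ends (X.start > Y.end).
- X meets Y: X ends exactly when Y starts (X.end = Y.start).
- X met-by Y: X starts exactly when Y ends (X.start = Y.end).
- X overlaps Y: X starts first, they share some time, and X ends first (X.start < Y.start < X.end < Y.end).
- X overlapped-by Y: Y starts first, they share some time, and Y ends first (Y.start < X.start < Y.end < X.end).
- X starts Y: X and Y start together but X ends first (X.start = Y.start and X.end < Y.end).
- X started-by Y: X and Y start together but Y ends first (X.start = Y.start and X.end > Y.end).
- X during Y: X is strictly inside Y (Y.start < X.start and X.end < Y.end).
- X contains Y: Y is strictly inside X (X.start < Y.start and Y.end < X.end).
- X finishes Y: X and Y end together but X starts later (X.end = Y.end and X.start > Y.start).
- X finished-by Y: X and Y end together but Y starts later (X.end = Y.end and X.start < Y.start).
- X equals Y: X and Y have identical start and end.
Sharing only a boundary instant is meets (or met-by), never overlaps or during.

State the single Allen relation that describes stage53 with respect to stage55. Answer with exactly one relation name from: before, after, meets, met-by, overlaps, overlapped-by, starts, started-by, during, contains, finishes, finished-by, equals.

overlaps

stage53 = [t=286, t=569]; stage55 = [t=376, t=749].
Compare endpoints: stage53.start < stage55.start, stage53.start < stage55.end, stage53.end > stage55.start, stage53.end < stage55.end.
That pattern is 'overlaps'.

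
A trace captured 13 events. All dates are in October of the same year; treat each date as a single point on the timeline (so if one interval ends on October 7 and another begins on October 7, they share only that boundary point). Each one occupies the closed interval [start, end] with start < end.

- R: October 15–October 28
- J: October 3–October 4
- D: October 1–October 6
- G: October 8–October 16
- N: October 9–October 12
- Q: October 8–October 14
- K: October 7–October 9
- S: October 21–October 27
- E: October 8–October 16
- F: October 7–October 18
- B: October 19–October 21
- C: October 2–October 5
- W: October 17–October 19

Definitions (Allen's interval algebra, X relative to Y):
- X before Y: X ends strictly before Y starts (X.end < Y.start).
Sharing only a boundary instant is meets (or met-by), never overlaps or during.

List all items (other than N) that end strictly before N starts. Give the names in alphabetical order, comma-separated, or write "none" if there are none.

Target N = [October 9, October 12].
B [October 19, October 21] → after → no.
C [October 2, October 5] → before → yes.
D [October 1, October 6] → before → yes.
E [October 8, October 16] → contains → no.
F [October 7, October 18] → contains → no.
G [October 8, October 16] → contains → no.
J [October 3, October 4] → before → yes.
K [October 7, October 9] → meets → no.
Q [October 8, October 14] → contains → no.
R [October 15, October 28] → after → no.
S [October 21, October 27] → after → no.
W [October 17, October 19] → after → no.
Result: C, D, J.

C, D, J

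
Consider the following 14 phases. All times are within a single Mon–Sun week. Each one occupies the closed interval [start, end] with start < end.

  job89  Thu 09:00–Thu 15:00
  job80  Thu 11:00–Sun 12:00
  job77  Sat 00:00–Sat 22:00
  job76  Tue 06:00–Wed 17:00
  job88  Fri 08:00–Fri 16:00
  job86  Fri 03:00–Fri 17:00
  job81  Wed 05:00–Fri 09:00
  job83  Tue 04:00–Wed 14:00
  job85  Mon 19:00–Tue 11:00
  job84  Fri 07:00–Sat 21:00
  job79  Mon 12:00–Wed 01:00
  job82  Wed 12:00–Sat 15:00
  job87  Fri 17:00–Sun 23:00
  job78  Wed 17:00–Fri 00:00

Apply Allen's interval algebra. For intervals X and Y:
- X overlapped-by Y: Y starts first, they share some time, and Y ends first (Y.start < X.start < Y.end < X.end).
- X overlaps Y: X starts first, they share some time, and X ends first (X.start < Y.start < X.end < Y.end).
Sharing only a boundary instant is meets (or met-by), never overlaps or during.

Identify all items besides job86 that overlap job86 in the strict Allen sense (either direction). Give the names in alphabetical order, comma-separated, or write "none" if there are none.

Target job86 = [Fri 03:00, Fri 17:00].
job76 [Tue 06:00, Wed 17:00] → before → no.
job77 [Sat 00:00, Sat 22:00] → after → no.
job78 [Wed 17:00, Fri 00:00] → before → no.
job79 [Mon 12:00, Wed 01:00] → before → no.
job80 [Thu 11:00, Sun 12:00] → contains → no.
job81 [Wed 05:00, Fri 09:00] → overlaps → yes.
job82 [Wed 12:00, Sat 15:00] → contains → no.
job83 [Tue 04:00, Wed 14:00] → before → no.
job84 [Fri 07:00, Sat 21:00] → overlapped-by → yes.
job85 [Mon 19:00, Tue 11:00] → before → no.
job87 [Fri 17:00, Sun 23:00] → met-by → no.
job88 [Fri 08:00, Fri 16:00] → during → no.
job89 [Thu 09:00, Thu 15:00] → before → no.
Result: job81, job84.

job81, job84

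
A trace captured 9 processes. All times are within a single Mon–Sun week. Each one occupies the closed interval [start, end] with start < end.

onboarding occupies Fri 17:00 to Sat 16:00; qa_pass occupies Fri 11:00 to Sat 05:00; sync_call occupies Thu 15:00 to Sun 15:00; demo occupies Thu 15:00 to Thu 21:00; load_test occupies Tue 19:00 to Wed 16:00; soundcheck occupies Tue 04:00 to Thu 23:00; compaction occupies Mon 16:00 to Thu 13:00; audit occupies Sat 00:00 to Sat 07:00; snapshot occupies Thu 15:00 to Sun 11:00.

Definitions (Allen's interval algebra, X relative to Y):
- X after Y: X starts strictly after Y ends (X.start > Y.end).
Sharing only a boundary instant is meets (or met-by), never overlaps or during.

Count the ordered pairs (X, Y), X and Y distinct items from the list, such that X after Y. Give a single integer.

18

Checking all 72 ordered pairs for relation 'after'; matching pairs in alphabetical order:
(audit, compaction): audit after compaction ✓
(audit, demo): audit after demo ✓
(audit, load_test): audit after load_test ✓
(audit, soundcheck): audit after soundcheck ✓
(demo, compaction): demo after compaction ✓
(demo, load_test): demo after load_test ✓
(onboarding, compaction): onboarding after compaction ✓
(onboarding, demo): onboarding after demo ✓
(onboarding, load_test): onboarding after load_test ✓
(onboarding, soundcheck): onboarding after soundcheck ✓
(qa_pass, compaction): qa_pass after compaction ✓
(qa_pass, demo): qa_pass after demo ✓
(qa_pass, load_test): qa_pass after load_test ✓
(qa_pass, soundcheck): qa_pass after soundcheck ✓
(snapshot, compaction): snapshot after compaction ✓
(snapshot, load_test): snapshot after load_test ✓
(sync_call, compaction): sync_call after compaction ✓
(sync_call, load_test): sync_call after load_test ✓
Count: 18.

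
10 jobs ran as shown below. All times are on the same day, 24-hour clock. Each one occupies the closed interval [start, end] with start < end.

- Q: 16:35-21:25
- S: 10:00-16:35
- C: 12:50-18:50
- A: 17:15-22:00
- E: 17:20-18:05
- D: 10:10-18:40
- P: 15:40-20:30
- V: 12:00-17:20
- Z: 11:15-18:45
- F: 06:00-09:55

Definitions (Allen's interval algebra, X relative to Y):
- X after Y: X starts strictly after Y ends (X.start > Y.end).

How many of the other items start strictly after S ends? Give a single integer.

Target S = [10:00, 16:35].
A [17:15, 22:00] → after → counts.
C [12:50, 18:50] → overlapped-by → no.
D [10:10, 18:40] → overlapped-by → no.
E [17:20, 18:05] → after → counts.
F [06:00, 09:55] → before → no.
P [15:40, 20:30] → overlapped-by → no.
Q [16:35, 21:25] → met-by → no.
V [12:00, 17:20] → overlapped-by → no.
Z [11:15, 18:45] → overlapped-by → no.
Total: 2.

2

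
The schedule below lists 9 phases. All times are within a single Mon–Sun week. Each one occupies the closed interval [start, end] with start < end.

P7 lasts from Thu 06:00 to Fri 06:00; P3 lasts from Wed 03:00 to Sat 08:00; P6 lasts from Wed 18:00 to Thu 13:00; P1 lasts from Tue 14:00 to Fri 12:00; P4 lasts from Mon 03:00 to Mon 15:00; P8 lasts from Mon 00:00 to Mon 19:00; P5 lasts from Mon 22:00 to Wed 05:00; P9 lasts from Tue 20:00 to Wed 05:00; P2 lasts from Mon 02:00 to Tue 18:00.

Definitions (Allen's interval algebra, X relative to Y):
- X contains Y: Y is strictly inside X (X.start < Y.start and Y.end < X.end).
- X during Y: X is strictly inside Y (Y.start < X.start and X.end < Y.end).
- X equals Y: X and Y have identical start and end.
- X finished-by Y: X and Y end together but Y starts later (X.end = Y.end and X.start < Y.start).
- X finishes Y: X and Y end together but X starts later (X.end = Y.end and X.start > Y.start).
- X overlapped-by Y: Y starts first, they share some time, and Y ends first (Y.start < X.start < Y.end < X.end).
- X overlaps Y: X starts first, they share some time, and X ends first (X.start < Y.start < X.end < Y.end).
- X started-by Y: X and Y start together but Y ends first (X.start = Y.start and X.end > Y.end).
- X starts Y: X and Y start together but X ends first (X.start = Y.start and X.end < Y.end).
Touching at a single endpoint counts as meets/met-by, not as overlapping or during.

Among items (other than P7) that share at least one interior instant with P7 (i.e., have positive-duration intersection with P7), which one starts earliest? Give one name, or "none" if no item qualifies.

Target P7 = [Thu 06:00, Fri 06:00].
P1 [Tue 14:00, Fri 12:00] → contains → candidate.
P2 [Mon 02:00, Tue 18:00] → before → excluded.
P3 [Wed 03:00, Sat 08:00] → contains → candidate.
P4 [Mon 03:00, Mon 15:00] → before → excluded.
P5 [Mon 22:00, Wed 05:00] → before → excluded.
P6 [Wed 18:00, Thu 13:00] → overlaps → candidate.
P8 [Mon 00:00, Mon 19:00] → before → excluded.
P9 [Tue 20:00, Wed 05:00] → before → excluded.
Among candidates, earliest start is Tue 14:00 → P1.

P1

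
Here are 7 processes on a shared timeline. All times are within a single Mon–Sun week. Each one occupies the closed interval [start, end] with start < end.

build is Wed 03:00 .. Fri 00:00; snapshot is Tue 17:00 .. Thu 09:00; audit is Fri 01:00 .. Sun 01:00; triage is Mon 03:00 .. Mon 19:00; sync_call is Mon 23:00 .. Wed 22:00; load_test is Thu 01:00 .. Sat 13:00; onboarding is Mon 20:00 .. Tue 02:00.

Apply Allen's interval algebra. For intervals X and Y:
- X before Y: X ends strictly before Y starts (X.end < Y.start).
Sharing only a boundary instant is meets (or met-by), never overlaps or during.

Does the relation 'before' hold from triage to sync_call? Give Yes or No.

Yes

triage = [Mon 03:00, Mon 19:00], sync_call = [Mon 23:00, Wed 22:00].
Actual relation of triage to sync_call: before.
Asked whether 'before' holds → Yes.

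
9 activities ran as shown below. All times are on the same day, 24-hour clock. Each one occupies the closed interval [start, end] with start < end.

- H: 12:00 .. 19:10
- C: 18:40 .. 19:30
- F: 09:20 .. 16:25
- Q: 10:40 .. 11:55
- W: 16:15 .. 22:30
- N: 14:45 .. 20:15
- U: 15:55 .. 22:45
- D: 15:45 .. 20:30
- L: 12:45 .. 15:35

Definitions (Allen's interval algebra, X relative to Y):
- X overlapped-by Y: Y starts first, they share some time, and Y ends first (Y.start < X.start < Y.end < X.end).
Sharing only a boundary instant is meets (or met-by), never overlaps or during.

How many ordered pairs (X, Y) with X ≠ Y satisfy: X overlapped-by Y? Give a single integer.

16

Checking all 72 ordered pairs for relation 'overlapped-by'; matching pairs in alphabetical order:
(C, H): C overlapped-by H ✓
(D, F): D overlapped-by F ✓
(D, H): D overlapped-by H ✓
(D, N): D overlapped-by N ✓
(H, F): H overlapped-by F ✓
(N, F): N overlapped-by F ✓
(N, H): N overlapped-by H ✓
(N, L): N overlapped-by L ✓
(U, D): U overlapped-by D ✓
(U, F): U overlapped-by F ✓
(U, H): U overlapped-by H ✓
(U, N): U overlapped-by N ✓
(W, D): W overlapped-by D ✓
(W, F): W overlapped-by F ✓
(W, H): W overlapped-by H ✓
(W, N): W overlapped-by N ✓
Count: 16.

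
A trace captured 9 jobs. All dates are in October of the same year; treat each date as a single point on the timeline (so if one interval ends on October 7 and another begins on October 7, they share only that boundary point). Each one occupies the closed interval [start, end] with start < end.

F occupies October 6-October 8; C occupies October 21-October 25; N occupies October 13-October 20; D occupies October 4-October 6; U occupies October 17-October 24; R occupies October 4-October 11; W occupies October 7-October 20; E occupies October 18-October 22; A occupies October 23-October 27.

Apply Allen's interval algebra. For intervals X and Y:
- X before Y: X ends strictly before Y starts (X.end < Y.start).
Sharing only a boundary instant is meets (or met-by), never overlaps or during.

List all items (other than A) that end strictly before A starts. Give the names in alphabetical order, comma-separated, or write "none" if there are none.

Target A = [October 23, October 27].
C [October 21, October 25] → overlaps → no.
D [October 4, October 6] → before → yes.
E [October 18, October 22] → before → yes.
F [October 6, October 8] → before → yes.
N [October 13, October 20] → before → yes.
R [October 4, October 11] → before → yes.
U [October 17, October 24] → overlaps → no.
W [October 7, October 20] → before → yes.
Result: D, E, F, N, R, W.

D, E, F, N, R, W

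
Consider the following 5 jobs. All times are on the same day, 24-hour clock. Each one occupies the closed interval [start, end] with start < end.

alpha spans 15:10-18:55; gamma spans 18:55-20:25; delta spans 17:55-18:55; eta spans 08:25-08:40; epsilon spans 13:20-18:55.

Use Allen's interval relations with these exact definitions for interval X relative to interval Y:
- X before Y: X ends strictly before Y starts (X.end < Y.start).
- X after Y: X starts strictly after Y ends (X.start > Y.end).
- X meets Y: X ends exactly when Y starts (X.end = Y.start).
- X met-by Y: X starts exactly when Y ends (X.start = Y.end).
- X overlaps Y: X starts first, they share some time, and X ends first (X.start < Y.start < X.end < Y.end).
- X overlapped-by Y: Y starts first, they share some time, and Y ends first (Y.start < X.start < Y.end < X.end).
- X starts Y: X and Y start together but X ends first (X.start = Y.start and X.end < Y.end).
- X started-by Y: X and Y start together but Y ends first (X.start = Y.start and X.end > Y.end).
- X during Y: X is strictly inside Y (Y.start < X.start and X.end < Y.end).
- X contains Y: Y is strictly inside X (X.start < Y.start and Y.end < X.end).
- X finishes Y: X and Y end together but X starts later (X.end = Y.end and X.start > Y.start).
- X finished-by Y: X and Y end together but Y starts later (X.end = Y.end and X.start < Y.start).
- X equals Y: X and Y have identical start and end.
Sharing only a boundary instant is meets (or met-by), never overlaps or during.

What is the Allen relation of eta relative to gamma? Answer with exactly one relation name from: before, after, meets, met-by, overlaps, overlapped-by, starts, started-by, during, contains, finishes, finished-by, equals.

before

eta = [08:25, 08:40]; gamma = [18:55, 20:25].
Compare endpoints: eta.start < gamma.start, eta.start < gamma.end, eta.end < gamma.start, eta.end < gamma.end.
That pattern is 'before'.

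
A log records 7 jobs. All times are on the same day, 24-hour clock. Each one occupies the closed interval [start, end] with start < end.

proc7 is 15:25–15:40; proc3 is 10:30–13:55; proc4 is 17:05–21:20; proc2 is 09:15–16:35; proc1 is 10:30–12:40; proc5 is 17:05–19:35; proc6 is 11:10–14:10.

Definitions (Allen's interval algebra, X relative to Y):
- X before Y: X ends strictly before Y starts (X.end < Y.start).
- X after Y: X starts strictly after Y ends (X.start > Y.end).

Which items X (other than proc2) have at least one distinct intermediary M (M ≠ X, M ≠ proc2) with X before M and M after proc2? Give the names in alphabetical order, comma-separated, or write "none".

proc1, proc3, proc6, proc7

Target proc2 = [09:15, 16:35].
Intermediaries M with M after proc2: proc4, proc5.
Via proc4 — items with X before proc4: proc1, proc3, proc6, proc7.
Via proc5 — items with X before proc5: proc1, proc3, proc6, proc7.
Union: proc1, proc3, proc6, proc7.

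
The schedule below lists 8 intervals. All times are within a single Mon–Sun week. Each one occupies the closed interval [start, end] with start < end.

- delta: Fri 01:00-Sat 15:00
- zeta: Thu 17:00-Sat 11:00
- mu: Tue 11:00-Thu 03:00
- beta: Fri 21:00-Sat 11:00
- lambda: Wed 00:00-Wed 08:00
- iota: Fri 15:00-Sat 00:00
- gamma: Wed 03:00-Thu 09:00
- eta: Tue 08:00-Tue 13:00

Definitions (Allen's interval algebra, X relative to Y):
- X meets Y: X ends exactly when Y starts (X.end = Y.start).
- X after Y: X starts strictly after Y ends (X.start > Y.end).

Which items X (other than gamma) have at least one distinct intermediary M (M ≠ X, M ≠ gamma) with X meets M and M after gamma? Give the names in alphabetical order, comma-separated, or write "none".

Target gamma = [Wed 03:00, Thu 09:00].
Intermediaries M with M after gamma: beta, delta, iota, zeta.
Via beta — items with X meets beta: none.
Via delta — items with X meets delta: none.
Via iota — items with X meets iota: none.
Via zeta — items with X meets zeta: none.
Union: none.

none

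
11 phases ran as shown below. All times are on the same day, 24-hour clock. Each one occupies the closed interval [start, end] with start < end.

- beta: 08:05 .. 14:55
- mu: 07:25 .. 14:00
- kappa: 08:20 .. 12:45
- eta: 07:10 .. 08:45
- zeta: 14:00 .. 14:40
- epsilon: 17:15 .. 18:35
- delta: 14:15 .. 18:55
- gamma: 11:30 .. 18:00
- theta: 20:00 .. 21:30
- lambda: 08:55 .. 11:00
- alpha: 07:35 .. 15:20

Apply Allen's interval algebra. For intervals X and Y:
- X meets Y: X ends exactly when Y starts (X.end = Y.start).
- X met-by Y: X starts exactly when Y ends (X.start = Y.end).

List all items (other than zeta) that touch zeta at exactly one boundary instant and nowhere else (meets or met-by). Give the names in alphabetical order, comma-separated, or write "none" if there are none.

mu

Target zeta = [14:00, 14:40].
alpha [07:35, 15:20] → contains → no.
beta [08:05, 14:55] → contains → no.
delta [14:15, 18:55] → overlapped-by → no.
epsilon [17:15, 18:35] → after → no.
eta [07:10, 08:45] → before → no.
gamma [11:30, 18:00] → contains → no.
kappa [08:20, 12:45] → before → no.
lambda [08:55, 11:00] → before → no.
mu [07:25, 14:00] → meets → yes.
theta [20:00, 21:30] → after → no.
Result: mu.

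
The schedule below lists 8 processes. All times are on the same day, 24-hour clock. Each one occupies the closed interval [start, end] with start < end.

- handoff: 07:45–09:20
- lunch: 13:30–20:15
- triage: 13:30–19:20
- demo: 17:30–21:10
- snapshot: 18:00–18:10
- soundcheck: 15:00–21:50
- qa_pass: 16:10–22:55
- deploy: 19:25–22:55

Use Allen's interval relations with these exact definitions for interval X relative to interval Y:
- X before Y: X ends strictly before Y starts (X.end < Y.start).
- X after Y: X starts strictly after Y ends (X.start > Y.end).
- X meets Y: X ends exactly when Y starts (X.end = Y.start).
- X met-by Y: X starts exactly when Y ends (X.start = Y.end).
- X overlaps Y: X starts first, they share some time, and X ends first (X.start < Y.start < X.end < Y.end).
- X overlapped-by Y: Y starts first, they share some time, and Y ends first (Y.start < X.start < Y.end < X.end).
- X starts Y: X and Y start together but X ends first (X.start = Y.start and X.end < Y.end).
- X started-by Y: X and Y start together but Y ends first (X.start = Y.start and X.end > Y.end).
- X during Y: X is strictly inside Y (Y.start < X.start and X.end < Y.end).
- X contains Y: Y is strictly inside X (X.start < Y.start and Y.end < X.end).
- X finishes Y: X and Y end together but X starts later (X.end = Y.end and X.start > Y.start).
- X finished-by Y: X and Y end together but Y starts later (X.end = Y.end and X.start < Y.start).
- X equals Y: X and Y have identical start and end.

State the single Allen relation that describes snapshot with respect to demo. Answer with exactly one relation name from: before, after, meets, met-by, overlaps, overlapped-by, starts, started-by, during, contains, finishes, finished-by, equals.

snapshot = [18:00, 18:10]; demo = [17:30, 21:10].
Compare endpoints: snapshot.start > demo.start, snapshot.start < demo.end, snapshot.end > demo.start, snapshot.end < demo.end.
That pattern is 'during'.

during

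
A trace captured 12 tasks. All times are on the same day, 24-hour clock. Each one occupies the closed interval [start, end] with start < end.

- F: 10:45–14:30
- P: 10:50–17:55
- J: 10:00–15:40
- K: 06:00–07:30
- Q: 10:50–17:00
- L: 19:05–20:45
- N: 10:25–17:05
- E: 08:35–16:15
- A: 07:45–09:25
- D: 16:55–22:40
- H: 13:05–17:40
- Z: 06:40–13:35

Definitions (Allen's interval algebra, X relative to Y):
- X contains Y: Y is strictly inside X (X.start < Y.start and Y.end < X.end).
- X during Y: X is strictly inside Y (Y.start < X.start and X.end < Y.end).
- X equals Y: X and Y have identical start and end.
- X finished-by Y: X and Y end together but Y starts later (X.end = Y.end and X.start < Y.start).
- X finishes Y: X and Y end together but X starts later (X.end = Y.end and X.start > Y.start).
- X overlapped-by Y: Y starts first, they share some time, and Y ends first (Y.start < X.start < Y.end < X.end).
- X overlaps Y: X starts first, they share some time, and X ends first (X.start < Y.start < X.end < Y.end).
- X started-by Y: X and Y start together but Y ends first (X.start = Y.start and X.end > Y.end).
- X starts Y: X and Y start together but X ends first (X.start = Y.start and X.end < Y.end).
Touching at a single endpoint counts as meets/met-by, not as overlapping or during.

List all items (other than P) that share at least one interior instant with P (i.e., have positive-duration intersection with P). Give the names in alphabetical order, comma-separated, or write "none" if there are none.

Target P = [10:50, 17:55].
A [07:45, 09:25] → before → no.
D [16:55, 22:40] → overlapped-by → yes.
E [08:35, 16:15] → overlaps → yes.
F [10:45, 14:30] → overlaps → yes.
H [13:05, 17:40] → during → yes.
J [10:00, 15:40] → overlaps → yes.
K [06:00, 07:30] → before → no.
L [19:05, 20:45] → after → no.
N [10:25, 17:05] → overlaps → yes.
Q [10:50, 17:00] → starts → yes.
Z [06:40, 13:35] → overlaps → yes.
Result: D, E, F, H, J, N, Q, Z.

D, E, F, H, J, N, Q, Z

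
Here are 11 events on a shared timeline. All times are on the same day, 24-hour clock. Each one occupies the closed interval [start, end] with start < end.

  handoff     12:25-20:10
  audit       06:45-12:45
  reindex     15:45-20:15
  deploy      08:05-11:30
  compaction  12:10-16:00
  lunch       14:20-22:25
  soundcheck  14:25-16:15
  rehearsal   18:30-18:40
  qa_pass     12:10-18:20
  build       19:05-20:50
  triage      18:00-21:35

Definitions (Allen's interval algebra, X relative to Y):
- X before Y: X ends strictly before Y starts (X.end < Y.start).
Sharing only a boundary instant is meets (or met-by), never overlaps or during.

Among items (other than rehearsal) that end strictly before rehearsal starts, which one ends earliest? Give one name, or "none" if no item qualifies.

Target rehearsal = [18:30, 18:40].
audit [06:45, 12:45] → before → candidate.
build [19:05, 20:50] → after → excluded.
compaction [12:10, 16:00] → before → candidate.
deploy [08:05, 11:30] → before → candidate.
handoff [12:25, 20:10] → contains → excluded.
lunch [14:20, 22:25] → contains → excluded.
qa_pass [12:10, 18:20] → before → candidate.
reindex [15:45, 20:15] → contains → excluded.
soundcheck [14:25, 16:15] → before → candidate.
triage [18:00, 21:35] → contains → excluded.
Among candidates, earliest end is 11:30 → deploy.

deploy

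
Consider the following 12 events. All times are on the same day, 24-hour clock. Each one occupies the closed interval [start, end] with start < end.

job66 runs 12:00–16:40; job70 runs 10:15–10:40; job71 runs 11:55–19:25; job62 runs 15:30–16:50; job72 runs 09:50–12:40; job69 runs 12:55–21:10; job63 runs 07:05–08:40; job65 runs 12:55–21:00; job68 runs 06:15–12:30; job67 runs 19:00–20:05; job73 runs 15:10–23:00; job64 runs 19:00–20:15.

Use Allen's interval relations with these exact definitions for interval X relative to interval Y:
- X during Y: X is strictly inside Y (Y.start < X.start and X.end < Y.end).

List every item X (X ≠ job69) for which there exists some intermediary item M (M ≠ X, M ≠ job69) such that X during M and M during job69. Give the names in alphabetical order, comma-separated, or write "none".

Target job69 = [12:55, 21:10].
Intermediaries M with M during job69: job62, job64, job67.
Via job62 — items with X during job62: none.
Via job64 — items with X during job64: none.
Via job67 — items with X during job67: none.
Union: none.

none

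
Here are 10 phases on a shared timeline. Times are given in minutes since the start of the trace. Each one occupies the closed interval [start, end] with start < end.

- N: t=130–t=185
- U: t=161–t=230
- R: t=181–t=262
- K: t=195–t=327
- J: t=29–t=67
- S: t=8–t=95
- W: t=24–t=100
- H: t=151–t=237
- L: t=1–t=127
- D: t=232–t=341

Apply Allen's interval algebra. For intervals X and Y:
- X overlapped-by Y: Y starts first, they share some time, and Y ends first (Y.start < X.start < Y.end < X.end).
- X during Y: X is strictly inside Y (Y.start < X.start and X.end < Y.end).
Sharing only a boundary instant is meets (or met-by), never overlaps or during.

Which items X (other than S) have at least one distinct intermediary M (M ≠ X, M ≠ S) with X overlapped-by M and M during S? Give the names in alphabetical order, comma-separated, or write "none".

none

Target S = [t=8, t=95].
Intermediaries M with M during S: J.
Via J — items with X overlapped-by J: none.
Union: none.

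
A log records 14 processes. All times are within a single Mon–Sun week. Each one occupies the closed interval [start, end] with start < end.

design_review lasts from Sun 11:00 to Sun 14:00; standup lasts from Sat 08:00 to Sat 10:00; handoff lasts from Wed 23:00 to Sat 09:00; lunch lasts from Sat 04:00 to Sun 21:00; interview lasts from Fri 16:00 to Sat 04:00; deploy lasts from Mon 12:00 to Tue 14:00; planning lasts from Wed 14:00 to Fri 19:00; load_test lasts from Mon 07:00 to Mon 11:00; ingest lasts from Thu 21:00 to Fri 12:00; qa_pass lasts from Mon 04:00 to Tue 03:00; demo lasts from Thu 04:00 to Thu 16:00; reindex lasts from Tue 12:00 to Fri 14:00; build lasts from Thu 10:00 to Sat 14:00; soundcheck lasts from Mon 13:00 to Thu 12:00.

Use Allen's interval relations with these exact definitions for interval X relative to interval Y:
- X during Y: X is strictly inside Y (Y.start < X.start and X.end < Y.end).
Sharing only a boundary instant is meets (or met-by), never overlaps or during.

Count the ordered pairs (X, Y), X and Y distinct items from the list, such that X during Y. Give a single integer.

13

Checking all 182 ordered pairs for relation 'during'; matching pairs in alphabetical order:
(demo, handoff): demo during handoff ✓
(demo, planning): demo during planning ✓
(demo, reindex): demo during reindex ✓
(design_review, lunch): design_review during lunch ✓
(ingest, build): ingest during build ✓
(ingest, handoff): ingest during handoff ✓
(ingest, planning): ingest during planning ✓
(ingest, reindex): ingest during reindex ✓
(interview, build): interview during build ✓
(interview, handoff): interview during handoff ✓
(load_test, qa_pass): load_test during qa_pass ✓
(standup, build): standup during build ✓
(standup, lunch): standup during lunch ✓
Count: 13.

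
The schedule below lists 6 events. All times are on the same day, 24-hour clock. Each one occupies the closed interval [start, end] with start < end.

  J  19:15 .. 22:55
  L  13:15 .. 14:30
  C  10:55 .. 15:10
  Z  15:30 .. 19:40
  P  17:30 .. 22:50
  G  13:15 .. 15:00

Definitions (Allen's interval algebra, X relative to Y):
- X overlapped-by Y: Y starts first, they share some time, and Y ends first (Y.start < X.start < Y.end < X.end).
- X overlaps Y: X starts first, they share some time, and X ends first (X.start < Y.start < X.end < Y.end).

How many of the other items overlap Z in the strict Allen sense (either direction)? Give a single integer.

Target Z = [15:30, 19:40].
C [10:55, 15:10] → before → no.
G [13:15, 15:00] → before → no.
J [19:15, 22:55] → overlapped-by → counts.
L [13:15, 14:30] → before → no.
P [17:30, 22:50] → overlapped-by → counts.
Total: 2.

2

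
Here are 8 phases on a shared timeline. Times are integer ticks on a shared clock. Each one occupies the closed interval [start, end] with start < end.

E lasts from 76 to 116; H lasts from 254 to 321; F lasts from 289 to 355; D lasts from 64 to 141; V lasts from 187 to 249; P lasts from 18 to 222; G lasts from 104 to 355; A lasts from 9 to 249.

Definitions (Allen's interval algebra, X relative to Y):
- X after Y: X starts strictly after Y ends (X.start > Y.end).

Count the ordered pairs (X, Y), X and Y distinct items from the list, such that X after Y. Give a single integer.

Checking all 56 ordered pairs for relation 'after'; matching pairs in alphabetical order:
(F, A): F after A ✓
(F, D): F after D ✓
(F, E): F after E ✓
(F, P): F after P ✓
(F, V): F after V ✓
(H, A): H after A ✓
(H, D): H after D ✓
(H, E): H after E ✓
(H, P): H after P ✓
(H, V): H after V ✓
(V, D): V after D ✓
(V, E): V after E ✓
Count: 12.

12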